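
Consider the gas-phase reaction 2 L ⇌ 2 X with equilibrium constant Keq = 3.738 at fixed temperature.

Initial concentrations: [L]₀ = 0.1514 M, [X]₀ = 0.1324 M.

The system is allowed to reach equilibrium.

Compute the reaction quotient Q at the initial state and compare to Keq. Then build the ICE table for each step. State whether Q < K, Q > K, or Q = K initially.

Q₀ = 0.7648 vs Keq = 3.738 ⇒ Q<K, forward
Step 1:
                   L          X
  Initial     0.1514     0.1324
  Change    -0.05465    0.05465
  Equil      0.09675     0.1871
  solve Keq expr → x = 0.02733; check Q = 3.738

Q₀ = 0.7648; Q < K (proceeds forward)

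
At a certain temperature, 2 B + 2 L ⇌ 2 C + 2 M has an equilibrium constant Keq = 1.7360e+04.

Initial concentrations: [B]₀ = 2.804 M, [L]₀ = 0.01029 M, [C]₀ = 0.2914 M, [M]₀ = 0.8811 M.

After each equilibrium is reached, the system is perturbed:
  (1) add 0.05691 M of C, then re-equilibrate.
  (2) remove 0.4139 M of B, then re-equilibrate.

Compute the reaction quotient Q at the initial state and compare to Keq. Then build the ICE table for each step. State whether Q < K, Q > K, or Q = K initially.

Q₀ = 79.18 vs Keq = 1.7360e+04 ⇒ Q<K, forward
Step 1:
                    B           L           C           M
  Initial       2.804     0.01029      0.2914      0.8811
  Change    -0.009562   -0.009562    0.009562    0.009562
  Equil         2.794  7.2804e-04       0.301      0.8907
  solve Keq expr → x = 0.004781; check Q = 1.7360e+04
Then add 0.05691 M of C.
Step 2:
                    B           L           C           M
  Initial       2.794  7.2804e-04      0.3579      0.8907
  Change   1.3716e-04  1.3716e-04 -1.3716e-04 -1.3716e-04
  Equil         2.795  8.6520e-04      0.3577      0.8905
  solve Keq expr → x = -6.8580e-05; check Q = 1.7360e+04
Then remove 0.4139 M of B.
Step 3:
                    B           L           C           M
  Initial       2.381  8.6520e-04      0.3577      0.8905
  Change   1.4976e-04  1.4976e-04 -1.4976e-04 -1.4976e-04
  Equil         2.381    0.001015      0.3576      0.8904
  solve Keq expr → x = -7.4881e-05; check Q = 1.7360e+04

Q₀ = 79.18; Q < K (proceeds forward)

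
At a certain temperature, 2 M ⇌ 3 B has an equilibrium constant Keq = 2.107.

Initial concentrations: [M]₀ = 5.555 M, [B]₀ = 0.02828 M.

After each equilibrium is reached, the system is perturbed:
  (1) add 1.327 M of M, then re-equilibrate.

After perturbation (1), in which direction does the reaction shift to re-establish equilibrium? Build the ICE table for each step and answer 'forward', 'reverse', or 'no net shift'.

Q₀ = 7.3294e-07 vs Keq = 2.107 ⇒ Q<K, forward
Step 1:
                  M         B
  I           5.555   0.02828
  C           -1.98     2.969
  E           3.575     2.998
  solve Keq expr → x = 0.9898; check Q = 2.107
Then add 1.327 M of M.
Step 2:
                  M         B
  I           4.902     2.998
  C         -0.3494    0.5241
  E           4.553     3.522
  solve Keq expr → x = 0.1747; check Q = 2.107

Direction: forward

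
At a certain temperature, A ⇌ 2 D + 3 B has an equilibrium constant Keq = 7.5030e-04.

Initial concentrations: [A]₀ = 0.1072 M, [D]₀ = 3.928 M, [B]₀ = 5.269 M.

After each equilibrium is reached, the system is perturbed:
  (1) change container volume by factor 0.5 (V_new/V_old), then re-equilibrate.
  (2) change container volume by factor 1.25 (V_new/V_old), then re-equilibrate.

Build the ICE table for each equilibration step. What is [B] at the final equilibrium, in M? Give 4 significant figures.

Q₀ = 2.1054e+04 vs Keq = 7.5030e-04 ⇒ Q>K, reverse
Step 1:
                   A          D          B
  init        0.1072      3.928      5.269
  Δ              1.7       -3.4       -5.1
  eq           1.807     0.5282     0.1694
  solve Keq expr → x = -1.7; check Q = 7.5030e-04
Then change container volume by factor 0.5 (V_new/V_old).
Step 2:
                   A          D          B
  init         3.614      1.056     0.3387
  Δ           0.0638    -0.1276    -0.1914
  eq           3.678     0.9289     0.1473
  solve Keq expr → x = -0.0638; check Q = 7.5030e-04
Then change container volume by factor 1.25 (V_new/V_old).
Step 3:
                   A          D          B
  init         2.942     0.7431     0.1179
  Δ          -0.0124    0.02479    0.03719
  eq            2.93     0.7679     0.1551
  solve Keq expr → x = 0.0124; check Q = 7.5030e-04

[B]_eq = 0.1551 M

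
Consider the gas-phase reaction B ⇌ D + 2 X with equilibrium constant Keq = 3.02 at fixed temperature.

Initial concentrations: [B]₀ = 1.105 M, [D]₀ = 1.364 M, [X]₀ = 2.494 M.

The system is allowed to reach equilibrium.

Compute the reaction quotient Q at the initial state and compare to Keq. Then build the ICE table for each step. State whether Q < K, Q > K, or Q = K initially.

Q₀ = 7.678; Q > K (proceeds reverse)

Q₀ = 7.678 vs Keq = 3.02 ⇒ Q>K, reverse
Step 1:
                    B           D           X
  init          1.105       1.364       2.494
  Δ            0.2716     -0.2716     -0.5432
  eq            1.377       1.092       1.951
  solve Keq expr → x = -0.2716; check Q = 3.02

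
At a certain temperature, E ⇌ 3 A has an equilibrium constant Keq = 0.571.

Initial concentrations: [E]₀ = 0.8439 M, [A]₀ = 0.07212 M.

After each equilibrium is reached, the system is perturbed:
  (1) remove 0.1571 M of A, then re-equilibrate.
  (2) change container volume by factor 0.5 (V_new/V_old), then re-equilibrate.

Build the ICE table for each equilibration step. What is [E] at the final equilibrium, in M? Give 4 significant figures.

Q₀ = 4.4450e-04 vs Keq = 0.571 ⇒ Q<K, forward
Step 1:
                   E          A
  I           0.8439    0.07212
  C          -0.2131     0.6394
  E           0.6308     0.7115
  solve Keq expr → x = 0.2131; check Q = 0.571
Then remove 0.1571 M of A.
Step 2:
                   E          A
  I           0.6308     0.5544
  C          -0.0464     0.1392
  E           0.5844     0.6936
  solve Keq expr → x = 0.0464; check Q = 0.571
Then change container volume by factor 0.5 (V_new/V_old).
Step 3:
                   E          A
  I            1.169      1.387
  C           0.1585    -0.4755
  E            1.327     0.9117
  solve Keq expr → x = -0.1585; check Q = 0.571

[E]_eq = 1.327 M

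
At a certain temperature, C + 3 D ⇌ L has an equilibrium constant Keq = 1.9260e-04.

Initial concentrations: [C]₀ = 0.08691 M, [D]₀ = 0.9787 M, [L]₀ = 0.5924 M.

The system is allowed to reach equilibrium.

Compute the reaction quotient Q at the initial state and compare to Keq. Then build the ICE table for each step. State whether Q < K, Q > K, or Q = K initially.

Q₀ = 7.271 vs Keq = 1.9260e-04 ⇒ Q>K, reverse
Step 1:
                  C         D         L
  Initial   0.08691    0.9787    0.5924
  Change     0.5897     1.769   -0.5897
  Equil      0.6766     2.748  0.002704
  solve Keq expr → x = -0.5897; check Q = 1.9260e-04

Q₀ = 7.271; Q > K (proceeds reverse)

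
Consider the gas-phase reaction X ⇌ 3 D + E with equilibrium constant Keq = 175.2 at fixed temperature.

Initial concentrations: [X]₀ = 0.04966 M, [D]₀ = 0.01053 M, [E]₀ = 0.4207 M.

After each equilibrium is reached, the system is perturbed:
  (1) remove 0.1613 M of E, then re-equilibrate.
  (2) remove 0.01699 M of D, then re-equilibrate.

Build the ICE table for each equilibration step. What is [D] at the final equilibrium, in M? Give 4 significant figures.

[D]_eq = 0.1425 M

Q₀ = 9.8912e-06 vs Keq = 175.2 ⇒ Q<K, forward
Step 1:
                    X           D           E
  init        0.04966     0.01053      0.4207
  Δ          -0.04965      0.1489     0.04965
  eq       1.0889e-05      0.1595      0.4703
  solve Keq expr → x = 0.04965; check Q = 175.2
Then remove 0.1613 M of E.
Step 2:
                    X           D           E
  init     1.0889e-05      0.1595       0.309
  Δ       -3.7326e-06  1.1198e-05  3.7326e-06
  eq       7.1563e-06      0.1595      0.3091
  solve Keq expr → x = 3.7326e-06; check Q = 175.2
Then remove 0.01699 M of D.
Step 3:
                    X           D           E
  init     7.1563e-06      0.1425      0.3091
  Δ       -2.0514e-06  6.1541e-06  2.0514e-06
  eq       5.1049e-06      0.1425      0.3091
  solve Keq expr → x = 2.0514e-06; check Q = 175.2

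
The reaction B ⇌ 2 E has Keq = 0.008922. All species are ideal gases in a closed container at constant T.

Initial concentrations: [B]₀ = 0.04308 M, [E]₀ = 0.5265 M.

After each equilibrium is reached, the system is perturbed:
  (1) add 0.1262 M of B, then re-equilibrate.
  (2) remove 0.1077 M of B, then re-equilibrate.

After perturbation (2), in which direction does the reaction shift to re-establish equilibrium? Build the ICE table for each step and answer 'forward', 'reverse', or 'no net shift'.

Direction: reverse

Q₀ = 6.435 vs Keq = 0.008922 ⇒ Q>K, reverse
Step 1:
                  B         E
  Initial   0.04308    0.5265
  Change     0.2382   -0.4764
  Equil      0.2813    0.0501
  solve Keq expr → x = -0.2382; check Q = 0.008922
Then add 0.1262 M of B.
Step 2:
                  B         E
  Initial    0.4075    0.0501
  Change  -0.004917  0.009835
  Equil      0.4026   0.05993
  solve Keq expr → x = 0.004917; check Q = 0.008922
Then remove 0.1077 M of B.
Step 3:
                  B         E
  Initial    0.2949   0.05993
  Change    0.00414 -0.008281
  Equil       0.299   0.05165
  solve Keq expr → x = -0.00414; check Q = 0.008922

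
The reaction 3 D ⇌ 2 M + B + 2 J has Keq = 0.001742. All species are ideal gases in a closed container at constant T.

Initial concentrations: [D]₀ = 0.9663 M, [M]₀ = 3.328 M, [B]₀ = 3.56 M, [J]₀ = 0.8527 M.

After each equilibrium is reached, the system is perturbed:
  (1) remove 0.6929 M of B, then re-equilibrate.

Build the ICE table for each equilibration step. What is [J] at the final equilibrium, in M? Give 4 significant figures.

Q₀ = 31.77 vs Keq = 0.001742 ⇒ Q>K, reverse
Step 1:
                    D           M           B           J
  init         0.9663       3.328        3.56      0.8527
  Δ             1.233     -0.8221      -0.411     -0.8221
  eq            2.199       2.506       3.149     0.03062
  solve Keq expr → x = -0.411; check Q = 0.001742
Then remove 0.6929 M of B.
Step 2:
                    D           M           B           J
  init          2.199       2.506       2.456     0.03062
  Δ         -0.005772    0.003848    0.001924    0.003848
  eq            2.194        2.51       2.458     0.03446
  solve Keq expr → x = 0.001924; check Q = 0.001742

[J]_eq = 0.03446 M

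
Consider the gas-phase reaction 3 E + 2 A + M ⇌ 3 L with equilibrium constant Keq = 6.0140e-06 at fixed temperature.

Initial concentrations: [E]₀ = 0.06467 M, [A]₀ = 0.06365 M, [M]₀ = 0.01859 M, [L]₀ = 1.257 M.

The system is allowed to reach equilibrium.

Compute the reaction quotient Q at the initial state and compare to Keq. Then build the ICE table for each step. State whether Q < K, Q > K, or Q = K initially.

Q₀ = 9.7504e+07 vs Keq = 6.0140e-06 ⇒ Q>K, reverse
Step 1:
                   E          A          M          L
  init       0.06467    0.06365    0.01859      1.257
  Δ             1.24     0.8269     0.4135      -1.24
  eq           1.305     0.8906     0.4321    0.01661
  solve Keq expr → x = -0.4135; check Q = 6.0140e-06

Q₀ = 9.7504e+07; Q > K (proceeds reverse)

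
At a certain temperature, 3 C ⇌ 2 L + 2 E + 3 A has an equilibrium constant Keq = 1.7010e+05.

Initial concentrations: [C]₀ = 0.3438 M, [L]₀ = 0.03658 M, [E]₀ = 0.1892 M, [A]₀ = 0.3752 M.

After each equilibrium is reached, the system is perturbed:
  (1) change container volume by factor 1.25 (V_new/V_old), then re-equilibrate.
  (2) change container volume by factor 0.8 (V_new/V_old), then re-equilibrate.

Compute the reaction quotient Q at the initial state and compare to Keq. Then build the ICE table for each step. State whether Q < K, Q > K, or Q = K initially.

Q₀ = 6.2259e-05; Q < K (proceeds forward)

Q₀ = 6.2259e-05 vs Keq = 1.7010e+05 ⇒ Q<K, forward
Step 1:
                    C           L           E           A
  Initial      0.3438     0.03658      0.1892      0.3752
  Change      -0.3408      0.2272      0.2272      0.3408
  Equil      0.002964      0.2638      0.4164       0.716
  solve Keq expr → x = 0.1136; check Q = 1.7010e+05
Then change container volume by factor 1.25 (V_new/V_old).
Step 2:
                    C           L           E           A
  Initial    0.002371       0.211      0.3331      0.5728
  Change  -6.0474e-04  4.0316e-04  4.0316e-04  6.0474e-04
  Equil      0.001767      0.2114      0.3335      0.5734
  solve Keq expr → x = 2.0158e-04; check Q = 1.7010e+05
Then change container volume by factor 0.8 (V_new/V_old).
Step 3:
                    C           L           E           A
  Initial    0.002208      0.2643      0.4169      0.7168
  Change   7.5592e-04 -5.0395e-04 -5.0395e-04 -7.5592e-04
  Equil      0.002964      0.2638      0.4164       0.716
  solve Keq expr → x = -2.5197e-04; check Q = 1.7010e+05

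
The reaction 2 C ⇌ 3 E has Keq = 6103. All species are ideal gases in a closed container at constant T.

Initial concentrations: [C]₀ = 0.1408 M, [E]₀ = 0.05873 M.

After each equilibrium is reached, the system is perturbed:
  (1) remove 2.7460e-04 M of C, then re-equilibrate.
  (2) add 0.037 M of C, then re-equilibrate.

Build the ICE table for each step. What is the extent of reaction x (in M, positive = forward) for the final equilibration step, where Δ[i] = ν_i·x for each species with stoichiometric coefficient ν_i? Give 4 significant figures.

x = 0.01822 M

Q₀ = 0.01022 vs Keq = 6103 ⇒ Q<K, forward
Step 1:
                    C           E
  init         0.1408     0.05873
  Δ            -0.139      0.2085
  eq         0.001769      0.2673
  solve Keq expr → x = 0.06952; check Q = 6103
Then remove 2.7460e-04 M of C.
Step 2:
                    C           E
  init       0.001494      0.2673
  Δ        2.7057e-04 -4.0586e-04
  eq         0.001765      0.2669
  solve Keq expr → x = -1.3529e-04; check Q = 6103
Then add 0.037 M of C.
Step 3:
                    C           E
  init        0.03876      0.2669
  Δ          -0.03643     0.05465
  eq         0.002334      0.3215
  solve Keq expr → x = 0.01822; check Q = 6103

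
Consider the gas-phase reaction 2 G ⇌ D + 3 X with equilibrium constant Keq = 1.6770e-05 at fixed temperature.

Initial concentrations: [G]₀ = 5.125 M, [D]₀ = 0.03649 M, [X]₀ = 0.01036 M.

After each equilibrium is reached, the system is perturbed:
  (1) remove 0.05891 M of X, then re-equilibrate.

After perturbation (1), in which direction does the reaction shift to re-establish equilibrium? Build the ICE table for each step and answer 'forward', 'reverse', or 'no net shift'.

Q₀ = 1.5448e-09 vs Keq = 1.6770e-05 ⇒ Q<K, forward
Step 1:
                    G           D           X
  init          5.125     0.03649     0.01036
  Δ           -0.1051     0.05256      0.1577
  eq             5.02     0.08905       0.168
  solve Keq expr → x = 0.05256; check Q = 1.6770e-05
Then remove 0.05891 M of X.
Step 2:
                    G           D           X
  init           5.02     0.08905      0.1091
  Δ          -0.03269     0.01635     0.04904
  eq            4.987      0.1054      0.1582
  solve Keq expr → x = 0.01635; check Q = 1.6770e-05

Direction: forward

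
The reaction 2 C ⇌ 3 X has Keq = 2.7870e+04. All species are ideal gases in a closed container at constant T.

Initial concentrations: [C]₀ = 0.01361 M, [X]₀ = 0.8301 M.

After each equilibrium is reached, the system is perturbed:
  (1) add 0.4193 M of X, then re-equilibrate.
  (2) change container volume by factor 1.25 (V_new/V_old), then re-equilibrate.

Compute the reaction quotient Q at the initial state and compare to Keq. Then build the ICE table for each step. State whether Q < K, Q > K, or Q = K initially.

Q₀ = 3088; Q < K (proceeds forward)

Q₀ = 3088 vs Keq = 2.7870e+04 ⇒ Q<K, forward
Step 1:
                   C          X
  init       0.01361     0.8301
  Δ        -0.008969    0.01345
  eq        0.004641     0.8436
  solve Keq expr → x = 0.004485; check Q = 2.7870e+04
Then add 0.4193 M of X.
Step 2:
                   C          X
  init      0.004641      1.263
  Δ         0.003802  -0.005704
  eq        0.008443      1.257
  solve Keq expr → x = -0.001901; check Q = 2.7870e+04
Then change container volume by factor 1.25 (V_new/V_old).
Step 3:
                   C          X
  init      0.006755      1.006
  Δ       -7.0359e-04   0.001055
  eq        0.006051      1.007
  solve Keq expr → x = 3.5180e-04; check Q = 2.7870e+04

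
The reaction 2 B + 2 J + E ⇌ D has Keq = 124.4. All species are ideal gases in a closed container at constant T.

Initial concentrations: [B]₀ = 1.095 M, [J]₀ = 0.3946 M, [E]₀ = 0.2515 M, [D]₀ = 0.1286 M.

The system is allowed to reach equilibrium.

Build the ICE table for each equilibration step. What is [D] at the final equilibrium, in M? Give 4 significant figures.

[D]_eq = 0.2519 M

Q₀ = 2.739 vs Keq = 124.4 ⇒ Q<K, forward
Step 1:
                    B           J           E           D
  Initial       1.095      0.3946      0.2515      0.1286
  Change      -0.2465     -0.2465     -0.1233      0.1233
  Equil        0.8485      0.1481      0.1282      0.2519
  solve Keq expr → x = 0.1233; check Q = 124.4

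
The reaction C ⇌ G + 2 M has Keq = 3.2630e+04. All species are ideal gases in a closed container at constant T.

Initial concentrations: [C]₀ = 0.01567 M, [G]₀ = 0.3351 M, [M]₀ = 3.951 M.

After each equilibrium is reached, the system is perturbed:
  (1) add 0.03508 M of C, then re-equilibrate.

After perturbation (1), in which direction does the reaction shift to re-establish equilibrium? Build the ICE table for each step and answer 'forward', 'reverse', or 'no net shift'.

Q₀ = 333.8 vs Keq = 3.2630e+04 ⇒ Q<K, forward
Step 1:
                    C           G           M
  Initial     0.01567      0.3351       3.951
  Change      -0.0155      0.0155       0.031
  Equil    1.7037e-04      0.3506       3.982
  solve Keq expr → x = 0.0155; check Q = 3.2630e+04
Then add 0.03508 M of C.
Step 2:
                    C           G           M
  Initial     0.03525      0.3506       3.982
  Change     -0.03506     0.03506     0.07011
  Equil    1.9406e-04      0.3857       4.052
  solve Keq expr → x = 0.03506; check Q = 3.2630e+04

Direction: forward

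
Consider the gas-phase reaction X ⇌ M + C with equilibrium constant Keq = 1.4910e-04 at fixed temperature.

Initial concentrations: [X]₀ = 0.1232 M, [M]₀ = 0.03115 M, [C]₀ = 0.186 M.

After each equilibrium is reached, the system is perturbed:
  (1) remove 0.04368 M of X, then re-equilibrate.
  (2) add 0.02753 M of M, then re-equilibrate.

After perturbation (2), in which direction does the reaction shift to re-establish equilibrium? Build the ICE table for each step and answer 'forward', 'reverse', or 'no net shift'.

Direction: reverse

Q₀ = 0.04703 vs Keq = 1.4910e-04 ⇒ Q>K, reverse
Step 1:
                    X           M           C
  init         0.1232     0.03115       0.186
  Δ             0.031      -0.031      -0.031
  eq           0.1542  1.4833e-04       0.155
  solve Keq expr → x = -0.031; check Q = 1.4910e-04
Then remove 0.04368 M of X.
Step 2:
                    X           M           C
  init         0.1105  1.4833e-04       0.155
  Δ        4.1949e-05 -4.1949e-05 -4.1949e-05
  eq           0.1106  1.0638e-04       0.155
  solve Keq expr → x = -4.1949e-05; check Q = 1.4910e-04
Then add 0.02753 M of M.
Step 3:
                    X           M           C
  init         0.1106     0.02764       0.155
  Δ           0.02747    -0.02747    -0.02747
  eq            0.138  1.6145e-04      0.1275
  solve Keq expr → x = -0.02747; check Q = 1.4910e-04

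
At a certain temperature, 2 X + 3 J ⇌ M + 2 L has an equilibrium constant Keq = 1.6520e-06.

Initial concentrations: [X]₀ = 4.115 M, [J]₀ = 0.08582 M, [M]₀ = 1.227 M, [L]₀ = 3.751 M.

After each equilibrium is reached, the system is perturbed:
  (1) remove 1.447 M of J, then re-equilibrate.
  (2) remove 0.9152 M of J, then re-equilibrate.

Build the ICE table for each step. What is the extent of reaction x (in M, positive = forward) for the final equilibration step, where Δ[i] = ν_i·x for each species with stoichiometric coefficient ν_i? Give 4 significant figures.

Q₀ = 1613 vs Keq = 1.6520e-06 ⇒ Q>K, reverse
Step 1:
                    X           J           M           L
  init          4.115     0.08582       1.227       3.751
  Δ              2.45       3.674      -1.225       -2.45
  eq            6.565        3.76    0.002234       1.301
  solve Keq expr → x = -1.225; check Q = 1.6520e-06
Then remove 1.447 M of J.
Step 2:
                    X           J           M           L
  init          6.565       2.313    0.002234       1.301
  Δ          0.003415    0.005122   -0.001707   -0.003415
  eq            6.568       2.318  5.2694e-04       1.298
  solve Keq expr → x = -0.001707; check Q = 1.6520e-06
Then remove 0.9152 M of J.
Step 3:
                    X           J           M           L
  init          6.568       1.403  5.2694e-04       1.298
  Δ        8.1928e-04    0.001229 -4.0964e-04 -8.1928e-04
  eq            6.569       1.404  1.1730e-04       1.297
  solve Keq expr → x = -4.0964e-04; check Q = 1.6520e-06

x = -4.0964e-04 M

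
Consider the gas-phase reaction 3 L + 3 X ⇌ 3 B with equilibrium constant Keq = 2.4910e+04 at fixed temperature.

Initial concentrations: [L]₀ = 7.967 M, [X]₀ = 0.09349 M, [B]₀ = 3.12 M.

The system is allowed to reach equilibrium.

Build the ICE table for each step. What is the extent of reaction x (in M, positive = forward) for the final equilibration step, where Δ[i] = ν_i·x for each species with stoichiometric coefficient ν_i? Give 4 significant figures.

Q₀ = 73.5 vs Keq = 2.4910e+04 ⇒ Q<K, forward
Step 1:
                  L         X         B
  I           7.967   0.09349      3.12
  C         -0.0796   -0.0796    0.0796
  E           7.887   0.01389       3.2
  solve Keq expr → x = 0.02653; check Q = 2.4910e+04

x = 0.02653 M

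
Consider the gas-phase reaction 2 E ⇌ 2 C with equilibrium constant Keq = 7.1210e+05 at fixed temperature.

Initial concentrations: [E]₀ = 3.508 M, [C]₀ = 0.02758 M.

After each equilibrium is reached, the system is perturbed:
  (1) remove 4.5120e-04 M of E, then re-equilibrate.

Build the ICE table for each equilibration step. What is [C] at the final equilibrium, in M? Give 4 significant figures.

[C]_eq = 3.531 M

Q₀ = 6.1812e-05 vs Keq = 7.1210e+05 ⇒ Q<K, forward
Step 1:
                   E          C
  I            3.508    0.02758
  C           -3.504      3.504
  E         0.004185      3.531
  solve Keq expr → x = 1.752; check Q = 7.1210e+05
Then remove 4.5120e-04 M of E.
Step 2:
                   E          C
  I         0.003734      3.531
  C       4.5067e-04 -4.5067e-04
  E         0.004184      3.531
  solve Keq expr → x = -2.2533e-04; check Q = 7.1210e+05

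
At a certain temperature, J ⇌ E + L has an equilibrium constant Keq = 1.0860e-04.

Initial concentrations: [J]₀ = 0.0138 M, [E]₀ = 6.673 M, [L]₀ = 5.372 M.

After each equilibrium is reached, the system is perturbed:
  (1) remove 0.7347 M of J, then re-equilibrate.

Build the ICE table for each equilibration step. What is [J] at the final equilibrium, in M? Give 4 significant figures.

[J]_eq = 4.651 M

Q₀ = 2598 vs Keq = 1.0860e-04 ⇒ Q>K, reverse
Step 1:
                  J         E         L
  I          0.0138     6.673     5.372
  C           5.372    -5.372    -5.372
  E           5.385     1.301 4.4938e-04
  solve Keq expr → x = -5.372; check Q = 1.0860e-04
Then remove 0.7347 M of J.
Step 2:
                  J         E         L
  I           4.651     1.301 4.4938e-04
  C       6.1284e-05 -6.1284e-05 -6.1284e-05
  E           4.651     1.301 3.8810e-04
  solve Keq expr → x = -6.1284e-05; check Q = 1.0860e-04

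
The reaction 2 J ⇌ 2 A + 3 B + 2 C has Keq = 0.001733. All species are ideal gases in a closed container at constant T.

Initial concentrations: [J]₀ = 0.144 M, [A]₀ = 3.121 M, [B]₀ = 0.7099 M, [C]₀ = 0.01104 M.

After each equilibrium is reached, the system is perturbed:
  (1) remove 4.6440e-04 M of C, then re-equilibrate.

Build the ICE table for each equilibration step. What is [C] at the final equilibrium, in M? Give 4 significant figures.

Q₀ = 0.02048 vs Keq = 0.001733 ⇒ Q>K, reverse
Step 1:
                   J          A          B          C
  I            0.144      3.121     0.7099    0.01104
  C         0.007569  -0.007569   -0.01135  -0.007569
  E           0.1516      3.113     0.6985   0.003471
  solve Keq expr → x = -0.003784; check Q = 0.001733
Then remove 4.6440e-04 M of C.
Step 2:
                   J          A          B          C
  I           0.1516      3.113     0.6985   0.003007
  C       -4.4863e-04 4.4863e-04 6.7295e-04 4.4863e-04
  E           0.1511      3.114     0.6992   0.003455
  solve Keq expr → x = 2.2432e-04; check Q = 0.001733

[C]_eq = 0.003455 M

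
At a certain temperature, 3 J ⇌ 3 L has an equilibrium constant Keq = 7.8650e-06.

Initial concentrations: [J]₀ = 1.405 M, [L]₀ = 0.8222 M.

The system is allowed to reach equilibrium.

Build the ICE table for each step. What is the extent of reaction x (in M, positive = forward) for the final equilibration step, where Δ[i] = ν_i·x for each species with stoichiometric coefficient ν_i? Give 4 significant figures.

Q₀ = 0.2004 vs Keq = 7.8650e-06 ⇒ Q>K, reverse
Step 1:
                   J          L
  init         1.405     0.8222
  Δ           0.7788    -0.7788
  eq           2.184    0.04343
  solve Keq expr → x = -0.2596; check Q = 7.8650e-06

x = -0.2596 M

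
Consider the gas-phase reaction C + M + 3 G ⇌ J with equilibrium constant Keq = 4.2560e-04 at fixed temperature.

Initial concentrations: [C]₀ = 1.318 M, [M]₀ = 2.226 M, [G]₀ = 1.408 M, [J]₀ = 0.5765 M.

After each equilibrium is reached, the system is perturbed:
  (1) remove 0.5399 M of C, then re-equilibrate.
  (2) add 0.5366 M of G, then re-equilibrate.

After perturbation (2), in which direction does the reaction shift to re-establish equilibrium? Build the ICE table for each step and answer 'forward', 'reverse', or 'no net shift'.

Direction: forward

Q₀ = 0.0704 vs Keq = 4.2560e-04 ⇒ Q>K, reverse
Step 1:
                    C           M           G           J
  init          1.318       2.226       1.408      0.5765
  Δ            0.5203      0.5203       1.561     -0.5203
  eq            1.838       2.746       2.969     0.05622
  solve Keq expr → x = -0.5203; check Q = 4.2560e-04
Then remove 0.5399 M of C.
Step 2:
                    C           M           G           J
  init          1.298       2.746       2.969     0.05622
  Δ           0.01412     0.01412     0.04237    -0.01412
  eq            1.312        2.76       3.011      0.0421
  solve Keq expr → x = -0.01412; check Q = 4.2560e-04
Then add 0.5366 M of G.
Step 3:
                    C           M           G           J
  init          1.312        2.76       3.548      0.0421
  Δ           -0.0215     -0.0215     -0.0645      0.0215
  eq            1.291       2.739       3.483      0.0636
  solve Keq expr → x = 0.0215; check Q = 4.2560e-04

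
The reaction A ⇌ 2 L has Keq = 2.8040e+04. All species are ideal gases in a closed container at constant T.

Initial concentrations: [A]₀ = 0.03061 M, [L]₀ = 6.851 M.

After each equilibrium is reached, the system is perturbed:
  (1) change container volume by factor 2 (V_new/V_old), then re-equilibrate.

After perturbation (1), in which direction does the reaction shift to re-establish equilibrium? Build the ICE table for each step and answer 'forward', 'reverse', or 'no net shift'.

Direction: forward

Q₀ = 1533 vs Keq = 2.8040e+04 ⇒ Q<K, forward
Step 1:
                  A         L
  init      0.03061     6.851
  Δ        -0.02891   0.05782
  eq       0.001702     6.909
  solve Keq expr → x = 0.02891; check Q = 2.8040e+04
Then change container volume by factor 2 (V_new/V_old).
Step 2:
                  A         L
  init    8.5114e-04     3.454
  Δ       -4.2536e-04 8.5072e-04
  eq      4.2578e-04     3.455
  solve Keq expr → x = 4.2536e-04; check Q = 2.8040e+04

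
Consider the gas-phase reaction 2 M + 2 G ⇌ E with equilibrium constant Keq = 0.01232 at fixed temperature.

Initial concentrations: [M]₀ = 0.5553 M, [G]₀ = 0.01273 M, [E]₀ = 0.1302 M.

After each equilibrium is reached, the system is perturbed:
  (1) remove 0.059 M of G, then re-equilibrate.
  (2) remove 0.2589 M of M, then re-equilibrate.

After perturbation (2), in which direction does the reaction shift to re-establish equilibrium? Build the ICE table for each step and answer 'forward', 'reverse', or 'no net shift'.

Direction: reverse

Q₀ = 2606 vs Keq = 0.01232 ⇒ Q>K, reverse
Step 1:
                  M         G         E
  init       0.5553   0.01273    0.1302
  Δ          0.2592    0.2592   -0.1296
  eq         0.8145    0.2719 6.0432e-04
  solve Keq expr → x = -0.1296; check Q = 0.01232
Then remove 0.059 M of G.
Step 2:
                  M         G         E
  init       0.8145    0.2129 6.0432e-04
  Δ       4.6351e-04 4.6351e-04 -2.3176e-04
  eq          0.815    0.2134 3.7257e-04
  solve Keq expr → x = -2.3176e-04; check Q = 0.01232
Then remove 0.2589 M of M.
Step 3:
                  M         G         E
  init       0.5561    0.2134 3.7257e-04
  Δ       3.9645e-04 3.9645e-04 -1.9822e-04
  eq         0.5565    0.2138 1.7434e-04
  solve Keq expr → x = -1.9822e-04; check Q = 0.01232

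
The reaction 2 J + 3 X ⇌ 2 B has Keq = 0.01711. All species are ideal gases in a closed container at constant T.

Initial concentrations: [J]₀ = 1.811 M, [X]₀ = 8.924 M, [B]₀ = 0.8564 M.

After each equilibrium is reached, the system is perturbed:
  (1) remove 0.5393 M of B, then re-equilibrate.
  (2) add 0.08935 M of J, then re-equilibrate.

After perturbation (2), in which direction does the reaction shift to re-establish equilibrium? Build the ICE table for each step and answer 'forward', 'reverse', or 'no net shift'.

Direction: forward

Q₀ = 3.1466e-04 vs Keq = 0.01711 ⇒ Q<K, forward
Step 1:
                    J           X           B
  Initial       1.811       8.924      0.8564
  Change       -1.068      -1.602       1.068
  Equil        0.7427       7.322       1.925
  solve Keq expr → x = 0.5341; check Q = 0.01711
Then remove 0.5393 M of B.
Step 2:
                    J           X           B
  Initial      0.7427       7.322       1.385
  Change      -0.1324     -0.1986      0.1324
  Equil        0.6103       7.123       1.518
  solve Keq expr → x = 0.06619; check Q = 0.01711
Then add 0.08935 M of J.
Step 3:
                    J           X           B
  Initial      0.6997       7.123       1.518
  Change     -0.05567    -0.08351     0.05567
  Equil         0.644        7.04       1.573
  solve Keq expr → x = 0.02784; check Q = 0.01711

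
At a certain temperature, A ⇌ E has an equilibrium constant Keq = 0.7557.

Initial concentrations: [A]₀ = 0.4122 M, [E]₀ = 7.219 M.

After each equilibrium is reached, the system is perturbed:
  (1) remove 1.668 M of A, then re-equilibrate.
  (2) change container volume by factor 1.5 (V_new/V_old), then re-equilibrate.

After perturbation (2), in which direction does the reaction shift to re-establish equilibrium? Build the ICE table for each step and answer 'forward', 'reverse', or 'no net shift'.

Direction: no net shift

Q₀ = 17.51 vs Keq = 0.7557 ⇒ Q>K, reverse
Step 1:
                   A          E
  I           0.4122      7.219
  C            3.934     -3.934
  E            4.347      3.285
  solve Keq expr → x = -3.934; check Q = 0.7557
Then remove 1.668 M of A.
Step 2:
                   A          E
  I            2.679      3.285
  C            0.718     -0.718
  E            3.396      2.567
  solve Keq expr → x = -0.718; check Q = 0.7557
Then change container volume by factor 1.5 (V_new/V_old).
Step 3:
                   A          E
  I            2.264      1.711
  C                0          0
  E            2.264      1.711
  solve Keq expr → x = 0; check Q = 0.7557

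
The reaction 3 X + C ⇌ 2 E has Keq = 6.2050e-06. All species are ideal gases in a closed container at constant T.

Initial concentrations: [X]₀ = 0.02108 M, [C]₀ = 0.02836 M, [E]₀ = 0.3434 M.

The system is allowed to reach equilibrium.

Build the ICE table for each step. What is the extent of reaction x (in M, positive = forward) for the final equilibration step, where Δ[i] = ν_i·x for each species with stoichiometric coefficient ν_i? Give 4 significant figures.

x = -0.1715 M

Q₀ = 4.4390e+05 vs Keq = 6.2050e-06 ⇒ Q>K, reverse
Step 1:
                  X         C         E
  I         0.02108   0.02836    0.3434
  C          0.5144    0.1715    -0.343
  E          0.5355    0.1998 4.3640e-04
  solve Keq expr → x = -0.1715; check Q = 6.2050e-06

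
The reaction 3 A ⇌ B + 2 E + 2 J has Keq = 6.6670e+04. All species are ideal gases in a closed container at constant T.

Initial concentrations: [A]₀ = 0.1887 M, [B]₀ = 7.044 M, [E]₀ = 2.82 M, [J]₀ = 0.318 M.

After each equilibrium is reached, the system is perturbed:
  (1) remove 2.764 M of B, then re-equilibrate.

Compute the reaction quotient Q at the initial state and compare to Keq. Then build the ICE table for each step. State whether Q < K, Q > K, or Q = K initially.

Q₀ = 843.1 vs Keq = 6.6670e+04 ⇒ Q<K, forward
Step 1:
                   A          B          E          J
  I           0.1887      7.044       2.82      0.318
  C          -0.1355    0.04518    0.09036    0.09036
  E          0.05316      7.089       2.91     0.4084
  solve Keq expr → x = 0.04518; check Q = 6.6670e+04
Then remove 2.764 M of B.
Step 2:
                   A          B          E          J
  I          0.05316      4.325       2.91     0.4084
  C        -0.007636   0.002545   0.005091   0.005091
  E          0.04552      4.328      2.915     0.4135
  solve Keq expr → x = 0.002545; check Q = 6.6670e+04

Q₀ = 843.1; Q < K (proceeds forward)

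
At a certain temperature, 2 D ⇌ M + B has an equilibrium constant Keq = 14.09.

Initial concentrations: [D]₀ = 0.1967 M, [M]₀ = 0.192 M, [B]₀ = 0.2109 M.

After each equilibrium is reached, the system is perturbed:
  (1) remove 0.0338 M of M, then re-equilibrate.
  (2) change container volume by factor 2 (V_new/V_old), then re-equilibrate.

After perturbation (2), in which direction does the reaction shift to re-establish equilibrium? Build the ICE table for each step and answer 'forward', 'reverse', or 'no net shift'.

Q₀ = 1.047 vs Keq = 14.09 ⇒ Q<K, forward
Step 1:
                   D          M          B
  init        0.1967      0.192     0.2109
  Δ          -0.1263    0.06313    0.06313
  eq         0.07044     0.2551      0.274
  solve Keq expr → x = 0.06313; check Q = 14.09
Then remove 0.0338 M of M.
Step 2:
                   D          M          B
  init       0.07044     0.2213      0.274
  Δ        -0.004261    0.00213    0.00213
  eq         0.06618     0.2235     0.2762
  solve Keq expr → x = 0.00213; check Q = 14.09
Then change container volume by factor 2 (V_new/V_old).
Step 3:
                   D          M          B
  init       0.03309     0.1117     0.1381
  Δ                0          0          0
  eq         0.03309     0.1117     0.1381
  solve Keq expr → x = 0; check Q = 14.09

Direction: no net shift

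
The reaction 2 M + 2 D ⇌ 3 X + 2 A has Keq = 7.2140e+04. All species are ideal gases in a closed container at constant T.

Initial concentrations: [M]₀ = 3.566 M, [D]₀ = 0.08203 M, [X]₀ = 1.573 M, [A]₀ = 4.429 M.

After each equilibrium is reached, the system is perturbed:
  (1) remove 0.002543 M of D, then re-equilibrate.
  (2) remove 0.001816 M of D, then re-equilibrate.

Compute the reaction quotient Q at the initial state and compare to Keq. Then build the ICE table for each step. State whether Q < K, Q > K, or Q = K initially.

Q₀ = 892.3 vs Keq = 7.2140e+04 ⇒ Q<K, forward
Step 1:
                  M         D         X         A
  I           3.566   0.08203     1.573     4.429
  C        -0.07158  -0.07158    0.1074   0.07158
  E           3.494   0.01045      1.68     4.501
  solve Keq expr → x = 0.03579; check Q = 7.2140e+04
Then remove 0.002543 M of D.
Step 2:
                  M         D         X         A
  I           3.494  0.007902      1.68     4.501
  C        0.002495  0.002495 -0.003742 -0.002495
  E           3.497    0.0104     1.677     4.498
  solve Keq expr → x = -0.001247; check Q = 7.2140e+04
Then remove 0.001816 M of D.
Step 3:
                  M         D         X         A
  I           3.497  0.008581     1.677     4.498
  C        0.001782  0.001782 -0.002673 -0.001782
  E           3.499   0.01036     1.674     4.496
  solve Keq expr → x = -8.9088e-04; check Q = 7.2140e+04

Q₀ = 892.3; Q < K (proceeds forward)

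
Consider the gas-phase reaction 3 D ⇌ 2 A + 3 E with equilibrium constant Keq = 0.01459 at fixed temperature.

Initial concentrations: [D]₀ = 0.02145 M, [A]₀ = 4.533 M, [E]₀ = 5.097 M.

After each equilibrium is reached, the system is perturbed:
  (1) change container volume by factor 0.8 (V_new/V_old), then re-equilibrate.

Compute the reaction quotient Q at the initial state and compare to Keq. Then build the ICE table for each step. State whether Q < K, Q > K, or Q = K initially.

Q₀ = 2.7570e+08 vs Keq = 0.01459 ⇒ Q>K, reverse
Step 1:
                   D          A          E
  Initial    0.02145      4.533      5.097
  Change       4.333     -2.889     -4.333
  Equil        4.355      1.644     0.7638
  solve Keq expr → x = -1.444; check Q = 0.01459
Then change container volume by factor 0.8 (V_new/V_old).
Step 2:
                   D          A          E
  Initial      5.443      2.055     0.9548
  Change     0.09869   -0.06579   -0.09869
  Equil        5.542      1.989     0.8561
  solve Keq expr → x = -0.0329; check Q = 0.01459

Q₀ = 2.7570e+08; Q > K (proceeds reverse)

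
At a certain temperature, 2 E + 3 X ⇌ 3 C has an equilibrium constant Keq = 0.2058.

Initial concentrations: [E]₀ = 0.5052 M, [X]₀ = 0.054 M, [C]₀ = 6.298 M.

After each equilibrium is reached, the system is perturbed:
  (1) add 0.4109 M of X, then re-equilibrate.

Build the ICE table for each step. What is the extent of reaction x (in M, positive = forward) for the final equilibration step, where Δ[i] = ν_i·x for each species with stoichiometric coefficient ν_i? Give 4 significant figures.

Q₀ = 6.2158e+06 vs Keq = 0.2058 ⇒ Q>K, reverse
Step 1:
                    E           X           C
  Initial      0.5052       0.054       6.298
  Change        1.993        2.99       -2.99
  Equil         2.498       3.044       3.308
  solve Keq expr → x = -0.9965; check Q = 0.2058
Then add 0.4109 M of X.
Step 2:
                    E           X           C
  Initial       2.498       3.454       3.308
  Change      -0.1091     -0.1637      0.1637
  Equil         2.389       3.291       3.472
  solve Keq expr → x = 0.05457; check Q = 0.2058

x = 0.05457 M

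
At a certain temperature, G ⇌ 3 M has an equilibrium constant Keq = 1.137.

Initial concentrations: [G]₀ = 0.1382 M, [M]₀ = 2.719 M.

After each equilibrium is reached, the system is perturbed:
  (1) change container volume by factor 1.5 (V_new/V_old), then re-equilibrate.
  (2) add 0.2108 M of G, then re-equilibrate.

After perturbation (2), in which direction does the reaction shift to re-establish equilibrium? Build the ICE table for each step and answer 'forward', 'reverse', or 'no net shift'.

Direction: forward

Q₀ = 145.5 vs Keq = 1.137 ⇒ Q>K, reverse
Step 1:
                  G         M
  Initial    0.1382     2.719
  Change     0.5929    -1.779
  Equil      0.7311    0.9403
  solve Keq expr → x = -0.5929; check Q = 1.137
Then change container volume by factor 1.5 (V_new/V_old).
Step 2:
                  G         M
  Initial    0.4874    0.6268
  Change   -0.05428    0.1629
  Equil      0.4331    0.7897
  solve Keq expr → x = 0.05428; check Q = 1.137
Then add 0.2108 M of G.
Step 3:
                  G         M
  Initial    0.6439    0.7897
  Change   -0.03212   0.09636
  Equil      0.6118     0.886
  solve Keq expr → x = 0.03212; check Q = 1.137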